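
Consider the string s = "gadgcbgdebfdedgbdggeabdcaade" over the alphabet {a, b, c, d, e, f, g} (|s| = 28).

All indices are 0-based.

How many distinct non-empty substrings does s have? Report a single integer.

379

rank | idx | suffix
   0 |  24 | aade
   1 |  20 | abdcaade
   2 |  25 | ade
   3 |   1 | adgcbgdebfdedgbdggeabdcaade
   4 |  21 | bdcaade
   5 |  15 | bdggeabdcaade
   6 |   9 | bfdedgbdggeabdcaade
   7 |   5 | bgdebfdedgbdggeabdcaade
   8 |  23 | caade
   9 |   4 | cbgdebfdedgbdggeabdcaade
  10 |  22 | dcaade
  11 |  26 | de
  12 |   7 | debfdedgbdggeabdcaade
  13 |  11 | dedgbdggeabdcaade
  14 |  13 | dgbdggeabdcaade
  15 |   2 | dgcbgdebfdedgbdggeabdcaade
  16 |  16 | dggeabdcaade
  17 |  27 | e
  18 |  19 | eabdcaade
  19 |   8 | ebfdedgbdggeabdcaade
  20 |  12 | edgbdggeabdcaade
  21 |  10 | fdedgbdggeabdcaade
  22 |   0 | gadgcbgdebfdedgbdggeabdcaade
  23 |  14 | gbdggeabdcaade
  24 |   3 | gcbgdebfdedgbdggeabdcaade
  25 |   6 | gdebfdedgbdggeabdcaade
  26 |  18 | geabdcaade
  27 |  17 | ggeabdcaade

SA = [24, 20, 25, 1, 21, 15, 9, 5, 23, 4, 22, 26, 7, 11, 13, 2, 16, 27, 19, 8, 12, 10, 0, 14, 3, 6, 18, 17]
i: (SA[i-1],SA[i]) lcp shared
  1: (24,20) 1 'a'
  2: (20,25) 1 'a'
  3: (25,1) 2 'ad'
  4: (1,21) 0 ''
  5: (21,15) 2 'bd'
  6: (15,9) 1 'b'
  7: (9,5) 1 'b'
  8: (5,23) 0 ''
  9: (23,4) 1 'c'
  10: (4,22) 0 ''
  11: (22,26) 1 'd'
  12: (26,7) 2 'de'
  13: (7,11) 2 'de'
  14: (11,13) 1 'd'
  15: (13,2) 2 'dg'
  16: (2,16) 2 'dg'
  17: (16,27) 0 ''
  18: (27,19) 1 'e'
  19: (19,8) 1 'e'
  20: (8,12) 1 'e'
  21: (12,10) 0 ''
  22: (10,0) 0 ''
  23: (0,14) 1 'g'
  24: (14,3) 1 'g'
  25: (3,6) 1 'g'
  26: (6,18) 1 'g'
  27: (18,17) 1 'g'

n(n+1)/2 = 28·29/2 = 406
Σ LCP = 0 + 1 + 1 + 2 + 0 + 2 + 1 + 1 + 0 + 1 + 0 + 1 + 2 + 2 + 1 + 2 + 2 + 0 + 1 + 1 + 1 + 0 + 0 + 1 + 1 + 1 + 1 + 1 = 27
distinct = 406 − 27 = 379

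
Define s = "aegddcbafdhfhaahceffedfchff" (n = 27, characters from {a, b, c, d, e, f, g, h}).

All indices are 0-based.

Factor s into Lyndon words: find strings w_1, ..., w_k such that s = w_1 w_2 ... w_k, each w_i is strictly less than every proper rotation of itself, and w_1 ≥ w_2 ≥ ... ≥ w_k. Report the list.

["aegddcbafdhfh", "aahceffedfchff"]

emit factor 1: 'aegddcbafdhfh' (i=0, period=13)
emit factor 2: 'aahceffedfchff' (i=13, period=14)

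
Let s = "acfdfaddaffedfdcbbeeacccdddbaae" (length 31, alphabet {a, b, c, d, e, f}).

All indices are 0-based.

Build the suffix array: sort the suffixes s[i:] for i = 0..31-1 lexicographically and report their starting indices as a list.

[28, 20, 0, 5, 29, 8, 27, 16, 17, 15, 21, 22, 23, 1, 7, 26, 14, 6, 25, 24, 3, 12, 30, 19, 11, 18, 4, 13, 2, 10, 9]

sorted suffixes:
  #0 SA[0]=28  'aae'
  #1 SA[1]=20  'acccdddbaae'
  #2 SA[2]=0  'acfdfaddaffedfdcbbeeacccdddbaae'
  #3 SA[3]=5  'addaffedfdcbbeeacccdddbaae'
  #4 SA[4]=29  'ae'
  #5 SA[5]=8  'affedfdcbbeeacccdddbaae'
  #6 SA[6]=27  'baae'
  #7 SA[7]=16  'bbeeacccdddbaae'
  #8 SA[8]=17  'beeacccdddbaae'
  #9 SA[9]=15  'cbbeeacccdddbaae'
  #10 SA[10]=21  'cccdddbaae'
  #11 SA[11]=22  'ccdddbaae'
  #12 SA[12]=23  'cdddbaae'
  #13 SA[13]=1  'cfdfaddaffedfdcbbeeacccdddbaae'
  #14 SA[14]=7  'daffedfdcbbeeacccdddbaae'
  #15 SA[15]=26  'dbaae'
  #16 SA[16]=14  'dcbbeeacccdddbaae'
  #17 SA[17]=6  'ddaffedfdcbbeeacccdddbaae'
  #18 SA[18]=25  'ddbaae'
  #19 SA[19]=24  'dddbaae'
  #20 SA[20]=3  'dfaddaffedfdcbbeeacccdddbaae'
  #21 SA[21]=12  'dfdcbbeeacccdddbaae'
  #22 SA[22]=30  'e'
  #23 SA[23]=19  'eacccdddbaae'
  #24 SA[24]=11  'edfdcbbeeacccdddbaae'
  #25 SA[25]=18  'eeacccdddbaae'
  #26 SA[26]=4  'faddaffedfdcbbeeacccdddbaae'
  #27 SA[27]=13  'fdcbbeeacccdddbaae'
  #28 SA[28]=2  'fdfaddaffedfdcbbeeacccdddbaae'
  #29 SA[29]=10  'fedfdcbbeeacccdddbaae'
  #30 SA[30]=9  'ffedfdcbbeeacccdddbaae'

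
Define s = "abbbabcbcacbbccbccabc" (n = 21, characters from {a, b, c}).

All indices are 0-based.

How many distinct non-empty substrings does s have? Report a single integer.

rank→(start, suffix):
  0 → (0, 'abbbabcbcacbbccbccabc')
  1 → (18, 'abc')
  2 → (4, 'abcbcacbbccbccabc')
  3 → (9, 'acbbccbccabc')
  4 → (3, 'babcbcacbbccbccabc')
  5 → (2, 'bbabcbcacbbccbccabc')
  6 → (1, 'bbbabcbcacbbccbccabc')
  7 → (11, 'bbccbccabc')
  8 → (19, 'bc')
  9 → (7, 'bcacbbccbccabc')
  10 → (5, 'bcbcacbbccbccabc')
  11 → (15, 'bccabc')
  12 → (12, 'bccbccabc')
  13 → (20, 'c')
  14 → (17, 'cabc')
  15 → (8, 'cacbbccbccabc')
  16 → (10, 'cbbccbccabc')
  17 → (6, 'cbcacbbccbccabc')
  18 → (14, 'cbccabc')
  19 → (16, 'ccabc')
  20 → (13, 'ccbccabc')

SA = [0, 18, 4, 9, 3, 2, 1, 11, 19, 7, 5, 15, 12, 20, 17, 8, 10, 6, 14, 16, 13]
rank  pair      lcp
   1  s[0:],s[18:]  2  'ab'
   2  s[18:],s[4:]  3  'abc'
   3  s[4:],s[9:]  1  'a'
   4  s[9:],s[3:]  0  ''
   5  s[3:],s[2:]  1  'b'
   6  s[2:],s[1:]  2  'bb'
   7  s[1:],s[11:]  2  'bb'
   8  s[11:],s[19:]  1  'b'
   9  s[19:],s[7:]  2  'bc'
  10  s[7:],s[5:]  2  'bc'
  11  s[5:],s[15:]  2  'bc'
  12  s[15:],s[12:]  3  'bcc'
  13  s[12:],s[20:]  0  ''
  14  s[20:],s[17:]  1  'c'
  15  s[17:],s[8:]  2  'ca'
  16  s[8:],s[10:]  1  'c'
  17  s[10:],s[6:]  2  'cb'
  18  s[6:],s[14:]  3  'cbc'
  19  s[14:],s[16:]  1  'c'
  20  s[16:],s[13:]  2  'cc'

n(n+1)/2 = 21·22/2 = 231
Σ LCP = 0 + 2 + 3 + 1 + 0 + 1 + 2 + 2 + 1 + 2 + 2 + 2 + 3 + 0 + 1 + 2 + 1 + 2 + 3 + 1 + 2 = 33
distinct = 231 − 33 = 198

198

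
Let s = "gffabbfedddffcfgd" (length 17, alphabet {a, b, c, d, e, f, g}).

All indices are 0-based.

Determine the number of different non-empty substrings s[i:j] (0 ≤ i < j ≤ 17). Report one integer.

141

sorted suffixes:
  #0 SA[0]=3  'abbfedddffcfgd'
  #1 SA[1]=4  'bbfedddffcfgd'
  #2 SA[2]=5  'bfedddffcfgd'
  #3 SA[3]=13  'cfgd'
  #4 SA[4]=16  'd'
  #5 SA[5]=8  'dddffcfgd'
  #6 SA[6]=9  'ddffcfgd'
  #7 SA[7]=10  'dffcfgd'
  #8 SA[8]=7  'edddffcfgd'
  #9 SA[9]=2  'fabbfedddffcfgd'
  #10 SA[10]=12  'fcfgd'
  #11 SA[11]=6  'fedddffcfgd'
  #12 SA[12]=1  'ffabbfedddffcfgd'
  #13 SA[13]=11  'ffcfgd'
  #14 SA[14]=14  'fgd'
  #15 SA[15]=15  'gd'
  #16 SA[16]=0  'gffabbfedddffcfgd'

SA = [3, 4, 5, 13, 16, 8, 9, 10, 7, 2, 12, 6, 1, 11, 14, 15, 0]
i: (SA[i-1],SA[i]) lcp shared
  1: (3,4) 0 ''
  2: (4,5) 1 'b'
  3: (5,13) 0 ''
  4: (13,16) 0 ''
  5: (16,8) 1 'd'
  6: (8,9) 2 'dd'
  7: (9,10) 1 'd'
  8: (10,7) 0 ''
  9: (7,2) 0 ''
  10: (2,12) 1 'f'
  11: (12,6) 1 'f'
  12: (6,1) 1 'f'
  13: (1,11) 2 'ff'
  14: (11,14) 1 'f'
  15: (14,15) 0 ''
  16: (15,0) 1 'g'

n(n+1)/2 = 17·18/2 = 153
Σ LCP = 0 + 0 + 1 + 0 + 0 + 1 + 2 + 1 + 0 + 0 + 1 + 1 + 1 + 2 + 1 + 0 + 1 = 12
distinct = 153 − 12 = 141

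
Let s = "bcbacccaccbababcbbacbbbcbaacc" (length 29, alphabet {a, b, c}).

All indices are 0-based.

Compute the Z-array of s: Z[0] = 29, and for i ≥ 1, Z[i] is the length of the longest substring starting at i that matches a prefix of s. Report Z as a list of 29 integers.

Z[0]=29
i=1: i≥r, start 0; Z[1]=0
i=2: i≥r, start 0; Z[2]=1 grow→box=[2,3)
i=3: i≥r, start 0; Z[3]=0
i=4: i≥r, start 0; Z[4]=0
i=5: i≥r, start 0; Z[5]=0
i=6: i≥r, start 0; Z[6]=0
i=7: i≥r, start 0; Z[7]=0
i=8: i≥r, start 0; Z[8]=0
i=9: i≥r, start 0; Z[9]=0
i=10: i≥r, start 0; Z[10]=1 grow→box=[10,11)
i=11: i≥r, start 0; Z[11]=0
i=12: i≥r, start 0; Z[12]=1 grow→box=[12,13)
i=13: i≥r, start 0; Z[13]=0
i=14: i≥r, start 0; Z[14]=3 grow→box=[14,17)
i=15: min(r-i=2, Z[1]=0)=0; Z[15]=0
i=16: min(r-i=1, Z[2]=1)=1; Z[16]=1
i=17: i≥r, start 0; Z[17]=1 grow→box=[17,18)
i=18: i≥r, start 0; Z[18]=0
i=19: i≥r, start 0; Z[19]=0
i=20: i≥r, start 0; Z[20]=1 grow→box=[20,21)
i=21: i≥r, start 0; Z[21]=1 grow→box=[21,22)
i=22: i≥r, start 0; Z[22]=4 grow→box=[22,26)
i=23: min(r-i=3, Z[1]=0)=0; Z[23]=0
i=24: min(r-i=2, Z[2]=1)=1; Z[24]=1
i=25: min(r-i=1, Z[3]=0)=0; Z[25]=0
i=26: i≥r, start 0; Z[26]=0
i=27: i≥r, start 0; Z[27]=0
i=28: i≥r, start 0; Z[28]=0

[29, 0, 1, 0, 0, 0, 0, 0, 0, 0, 1, 0, 1, 0, 3, 0, 1, 1, 0, 0, 1, 1, 4, 0, 1, 0, 0, 0, 0]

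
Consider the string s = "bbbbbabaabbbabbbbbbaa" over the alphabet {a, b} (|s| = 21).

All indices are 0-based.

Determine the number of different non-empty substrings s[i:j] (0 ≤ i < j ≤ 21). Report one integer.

sorted suffixes:
  #0 SA[0]=20  'a'
  #1 SA[1]=19  'aa'
  #2 SA[2]=7  'aabbbabbbbbbaa'
  #3 SA[3]=5  'abaabbbabbbbbbaa'
  #4 SA[4]=8  'abbbabbbbbbaa'
  #5 SA[5]=12  'abbbbbbaa'
  #6 SA[6]=18  'baa'
  #7 SA[7]=6  'baabbbabbbbbbaa'
  #8 SA[8]=4  'babaabbbabbbbbbaa'
  #9 SA[9]=11  'babbbbbbaa'
  #10 SA[10]=17  'bbaa'
  #11 SA[11]=3  'bbabaabbbabbbbbbaa'
  #12 SA[12]=10  'bbabbbbbbaa'
  #13 SA[13]=16  'bbbaa'
  #14 SA[14]=2  'bbbabaabbbabbbbbbaa'
  #15 SA[15]=9  'bbbabbbbbbaa'
  #16 SA[16]=15  'bbbbaa'
  #17 SA[17]=1  'bbbbabaabbbabbbbbbaa'
  #18 SA[18]=14  'bbbbbaa'
  #19 SA[19]=0  'bbbbbabaabbbabbbbbbaa'
  #20 SA[20]=13  'bbbbbbaa'

SA = [20, 19, 7, 5, 8, 12, 18, 6, 4, 11, 17, 3, 10, 16, 2, 9, 15, 1, 14, 0, 13]
i: (SA[i-1],SA[i]) lcp shared
  1: (20,19) 1 'a'
  2: (19,7) 2 'aa'
  3: (7,5) 1 'a'
  4: (5,8) 2 'ab'
  5: (8,12) 4 'abbb'
  6: (12,18) 0 ''
  7: (18,6) 3 'baa'
  8: (6,4) 2 'ba'
  9: (4,11) 3 'bab'
  10: (11,17) 1 'b'
  11: (17,3) 3 'bba'
  12: (3,10) 4 'bbab'
  13: (10,16) 2 'bb'
  14: (16,2) 4 'bbba'
  15: (2,9) 5 'bbbab'
  16: (9,15) 3 'bbb'
  17: (15,1) 5 'bbbba'
  18: (1,14) 4 'bbbb'
  19: (14,0) 6 'bbbbba'
  20: (0,13) 5 'bbbbb'

n(n+1)/2 = 21·22/2 = 231
Σ LCP = 0 + 1 + 2 + 1 + 2 + 4 + 0 + 3 + 2 + 3 + 1 + 3 + 4 + 2 + 4 + 5 + 3 + 5 + 4 + 6 + 5 = 60
distinct = 231 − 60 = 171

171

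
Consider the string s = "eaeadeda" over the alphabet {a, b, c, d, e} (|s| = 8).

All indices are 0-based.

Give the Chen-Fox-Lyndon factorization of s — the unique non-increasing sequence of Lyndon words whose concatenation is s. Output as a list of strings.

emit factor 1: 'e' (i=0, period=1)
emit factor 2: 'ae' (i=1, period=2)
emit factor 3: 'aded' (i=3, period=4)
emit factor 4: 'a' (i=7, period=1)

["e", "ae", "aded", "a"]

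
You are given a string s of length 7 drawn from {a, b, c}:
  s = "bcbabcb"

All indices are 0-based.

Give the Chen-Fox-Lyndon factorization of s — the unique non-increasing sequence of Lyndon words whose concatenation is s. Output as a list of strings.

["bc", "b", "abcb"]

emit factor 1: 'bc' (i=0, period=2)
emit factor 2: 'b' (i=2, period=1)
emit factor 3: 'abcb' (i=3, period=4)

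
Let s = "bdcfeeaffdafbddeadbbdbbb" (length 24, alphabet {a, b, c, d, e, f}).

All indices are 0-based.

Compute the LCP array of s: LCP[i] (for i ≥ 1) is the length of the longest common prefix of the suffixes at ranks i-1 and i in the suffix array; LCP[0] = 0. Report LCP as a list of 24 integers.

[0, 1, 2, 0, 1, 2, 2, 1, 2, 2, 0, 0, 1, 3, 1, 1, 1, 0, 2, 1, 0, 1, 1, 1]

rank | idx | suffix
   0 |  16 | adbbdbbb
   1 |  10 | afbddeadbbdbbb
   2 |   6 | affdafbddeadbbdbbb
   3 |  23 | b
   4 |  22 | bb
   5 |  21 | bbb
   6 |  18 | bbdbbb
   7 |  19 | bdbbb
   8 |   0 | bdcfeeaffdafbddeadbbdbbb
   9 |  12 | bddeadbbdbbb
  10 |   2 | cfeeaffdafbddeadbbdbbb
  11 |   9 | dafbddeadbbdbbb
  12 |  20 | dbbb
  13 |  17 | dbbdbbb
  14 |   1 | dcfeeaffdafbddeadbbdbbb
  15 |  13 | ddeadbbdbbb
  16 |  14 | deadbbdbbb
  17 |  15 | eadbbdbbb
  18 |   5 | eaffdafbddeadbbdbbb
  19 |   4 | eeaffdafbddeadbbdbbb
  20 |  11 | fbddeadbbdbbb
  21 |   8 | fdafbddeadbbdbbb
  22 |   3 | feeaffdafbddeadbbdbbb
  23 |   7 | ffdafbddeadbbdbbb

SA = [16, 10, 6, 23, 22, 21, 18, 19, 0, 12, 2, 9, 20, 17, 1, 13, 14, 15, 5, 4, 11, 8, 3, 7]
rank  pair      lcp
   1  s[16:],s[10:]  1  'a'
   2  s[10:],s[6:]  2  'af'
   3  s[6:],s[23:]  0  ''
   4  s[23:],s[22:]  1  'b'
   5  s[22:],s[21:]  2  'bb'
   6  s[21:],s[18:]  2  'bb'
   7  s[18:],s[19:]  1  'b'
   8  s[19:],s[0:]  2  'bd'
   9  s[0:],s[12:]  2  'bd'
  10  s[12:],s[2:]  0  ''
  11  s[2:],s[9:]  0  ''
  12  s[9:],s[20:]  1  'd'
  13  s[20:],s[17:]  3  'dbb'
  14  s[17:],s[1:]  1  'd'
  15  s[1:],s[13:]  1  'd'
  16  s[13:],s[14:]  1  'd'
  17  s[14:],s[15:]  0  ''
  18  s[15:],s[5:]  2  'ea'
  19  s[5:],s[4:]  1  'e'
  20  s[4:],s[11:]  0  ''
  21  s[11:],s[8:]  1  'f'
  22  s[8:],s[3:]  1  'f'
  23  s[3:],s[7:]  1  'f'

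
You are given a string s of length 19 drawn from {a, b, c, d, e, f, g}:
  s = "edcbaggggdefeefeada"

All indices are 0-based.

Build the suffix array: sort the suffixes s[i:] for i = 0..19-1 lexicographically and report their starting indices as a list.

sorted suffixes:
  #0 SA[0]=18  'a'
  #1 SA[1]=16  'ada'
  #2 SA[2]=4  'aggggdefeefeada'
  #3 SA[3]=3  'baggggdefeefeada'
  #4 SA[4]=2  'cbaggggdefeefeada'
  #5 SA[5]=17  'da'
  #6 SA[6]=1  'dcbaggggdefeefeada'
  #7 SA[7]=9  'defeefeada'
  #8 SA[8]=15  'eada'
  #9 SA[9]=0  'edcbaggggdefeefeada'
  #10 SA[10]=12  'eefeada'
  #11 SA[11]=13  'efeada'
  #12 SA[12]=10  'efeefeada'
  #13 SA[13]=14  'feada'
  #14 SA[14]=11  'feefeada'
  #15 SA[15]=8  'gdefeefeada'
  #16 SA[16]=7  'ggdefeefeada'
  #17 SA[17]=6  'gggdefeefeada'
  #18 SA[18]=5  'ggggdefeefeada'

[18, 16, 4, 3, 2, 17, 1, 9, 15, 0, 12, 13, 10, 14, 11, 8, 7, 6, 5]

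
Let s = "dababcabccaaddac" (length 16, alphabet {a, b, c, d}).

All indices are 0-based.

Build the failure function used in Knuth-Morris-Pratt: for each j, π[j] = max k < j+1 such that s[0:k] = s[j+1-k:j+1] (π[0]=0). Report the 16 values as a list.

π[0] = 0
j=1 s[j]='a': π[1]=0 (border '')
j=2 s[j]='b': π[2]=0 (border '')
j=3 s[j]='a': π[3]=0 (border '')
j=4 s[j]='b': π[4]=0 (border '')
j=5 s[j]='c': π[5]=0 (border '')
j=6 s[j]='a': π[6]=0 (border '')
j=7 s[j]='b': π[7]=0 (border '')
j=8 s[j]='c': π[8]=0 (border '')
j=9 s[j]='c': π[9]=0 (border '')
j=10 s[j]='a': π[10]=0 (border '')
j=11 s[j]='a': π[11]=0 (border '')
j=12 s[j]='d': π[12]=1 (border 'd')
j=13 s[j]='d': k: 1→0; π[13]=1 (border 'd')
j=14 s[j]='a': π[14]=2 (border 'da')
j=15 s[j]='c': k: 2→0; π[15]=0 (border '')

[0, 0, 0, 0, 0, 0, 0, 0, 0, 0, 0, 0, 1, 1, 2, 0]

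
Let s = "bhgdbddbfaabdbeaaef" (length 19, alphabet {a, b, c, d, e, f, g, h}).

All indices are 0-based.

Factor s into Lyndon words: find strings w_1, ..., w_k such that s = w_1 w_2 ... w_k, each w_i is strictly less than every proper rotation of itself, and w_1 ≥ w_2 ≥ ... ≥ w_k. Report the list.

["bhgd", "bddbf", "aabdbeaaef"]

emit factor 1: 'bhgd' (i=0, period=4)
emit factor 2: 'bddbf' (i=4, period=5)
emit factor 3: 'aabdbeaaef' (i=9, period=10)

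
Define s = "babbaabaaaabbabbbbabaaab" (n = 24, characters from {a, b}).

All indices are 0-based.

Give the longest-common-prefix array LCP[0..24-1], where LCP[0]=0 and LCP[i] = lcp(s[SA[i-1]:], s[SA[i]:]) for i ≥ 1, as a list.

rank→(start, suffix):
  0 → (7, 'aaaabbabbbbabaaab')
  1 → (20, 'aaab')
  2 → (8, 'aaabbabbbbabaaab')
  3 → (21, 'aab')
  4 → (4, 'aabaaaabbabbbbabaaab')
  5 → (9, 'aabbabbbbabaaab')
  6 → (22, 'ab')
  7 → (5, 'abaaaabbabbbbabaaab')
  8 → (18, 'abaaab')
  9 → (1, 'abbaabaaaabbabbbbabaaab')
  10 → (10, 'abbabbbbabaaab')
  11 → (13, 'abbbbabaaab')
  12 → (23, 'b')
  13 → (6, 'baaaabbabbbbabaaab')
  14 → (19, 'baaab')
  15 → (3, 'baabaaaabbabbbbabaaab')
  16 → (17, 'babaaab')
  17 → (0, 'babbaabaaaabbabbbbabaaab')
  18 → (12, 'babbbbabaaab')
  19 → (2, 'bbaabaaaabbabbbbabaaab')
  20 → (16, 'bbabaaab')
  21 → (11, 'bbabbbbabaaab')
  22 → (15, 'bbbabaaab')
  23 → (14, 'bbbbabaaab')

SA = [7, 20, 8, 21, 4, 9, 22, 5, 18, 1, 10, 13, 23, 6, 19, 3, 17, 0, 12, 2, 16, 11, 15, 14]
[i] adj suffixes → lcp
  [1] 7/20 → 3 ('aaa')
  [2] 20/8 → 4 ('aaab')
  [3] 8/21 → 2 ('aa')
  [4] 21/4 → 3 ('aab')
  [5] 4/9 → 3 ('aab')
  [6] 9/22 → 1 ('a')
  [7] 22/5 → 2 ('ab')
  [8] 5/18 → 5 ('abaaa')
  [9] 18/1 → 2 ('ab')
  [10] 1/10 → 4 ('abba')
  [11] 10/13 → 3 ('abb')
  [12] 13/23 → 0 ('')
  [13] 23/6 → 1 ('b')
  [14] 6/19 → 4 ('baaa')
  [15] 19/3 → 3 ('baa')
  [16] 3/17 → 2 ('ba')
  [17] 17/0 → 3 ('bab')
  [18] 0/12 → 4 ('babb')
  [19] 12/2 → 1 ('b')
  [20] 2/16 → 3 ('bba')
  [21] 16/11 → 4 ('bbab')
  [22] 11/15 → 2 ('bb')
  [23] 15/14 → 3 ('bbb')

[0, 3, 4, 2, 3, 3, 1, 2, 5, 2, 4, 3, 0, 1, 4, 3, 2, 3, 4, 1, 3, 4, 2, 3]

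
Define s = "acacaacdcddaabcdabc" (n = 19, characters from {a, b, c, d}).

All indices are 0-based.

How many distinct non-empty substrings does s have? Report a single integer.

164

rank→(start, suffix):
  0 → (11, 'aabcdabc')
  1 → (4, 'aacdcddaabcdabc')
  2 → (16, 'abc')
  3 → (12, 'abcdabc')
  4 → (2, 'acaacdcddaabcdabc')
  5 → (0, 'acacaacdcddaabcdabc')
  6 → (5, 'acdcddaabcdabc')
  7 → (17, 'bc')
  8 → (13, 'bcdabc')
  9 → (18, 'c')
  10 → (3, 'caacdcddaabcdabc')
  11 → (1, 'cacaacdcddaabcdabc')
  12 → (14, 'cdabc')
  13 → (6, 'cdcddaabcdabc')
  14 → (8, 'cddaabcdabc')
  15 → (10, 'daabcdabc')
  16 → (15, 'dabc')
  17 → (7, 'dcddaabcdabc')
  18 → (9, 'ddaabcdabc')

SA = [11, 4, 16, 12, 2, 0, 5, 17, 13, 18, 3, 1, 14, 6, 8, 10, 15, 7, 9]
rank  pair      lcp
   1  s[11:],s[4:]  2  'aa'
   2  s[4:],s[16:]  1  'a'
   3  s[16:],s[12:]  3  'abc'
   4  s[12:],s[2:]  1  'a'
   5  s[2:],s[0:]  3  'aca'
   6  s[0:],s[5:]  2  'ac'
   7  s[5:],s[17:]  0  ''
   8  s[17:],s[13:]  2  'bc'
   9  s[13:],s[18:]  0  ''
  10  s[18:],s[3:]  1  'c'
  11  s[3:],s[1:]  2  'ca'
  12  s[1:],s[14:]  1  'c'
  13  s[14:],s[6:]  2  'cd'
  14  s[6:],s[8:]  2  'cd'
  15  s[8:],s[10:]  0  ''
  16  s[10:],s[15:]  2  'da'
  17  s[15:],s[7:]  1  'd'
  18  s[7:],s[9:]  1  'd'

n(n+1)/2 = 19·20/2 = 190
Σ LCP = 0 + 2 + 1 + 3 + 1 + 3 + 2 + 0 + 2 + 0 + 1 + 2 + 1 + 2 + 2 + 0 + 2 + 1 + 1 = 26
distinct = 190 − 26 = 164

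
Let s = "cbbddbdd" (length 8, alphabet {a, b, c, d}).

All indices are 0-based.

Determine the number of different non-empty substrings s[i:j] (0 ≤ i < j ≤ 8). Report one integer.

rank→(start, suffix):
  0 → (1, 'bbddbdd')
  1 → (5, 'bdd')
  2 → (2, 'bddbdd')
  3 → (0, 'cbbddbdd')
  4 → (7, 'd')
  5 → (4, 'dbdd')
  6 → (6, 'dd')
  7 → (3, 'ddbdd')

SA = [1, 5, 2, 0, 7, 4, 6, 3]
[i] adj suffixes → lcp
  [1] 1/5 → 1 ('b')
  [2] 5/2 → 3 ('bdd')
  [3] 2/0 → 0 ('')
  [4] 0/7 → 0 ('')
  [5] 7/4 → 1 ('d')
  [6] 4/6 → 1 ('d')
  [7] 6/3 → 2 ('dd')

n(n+1)/2 = 8·9/2 = 36
Σ LCP = 0 + 1 + 3 + 0 + 0 + 1 + 1 + 2 = 8
distinct = 36 − 8 = 28

28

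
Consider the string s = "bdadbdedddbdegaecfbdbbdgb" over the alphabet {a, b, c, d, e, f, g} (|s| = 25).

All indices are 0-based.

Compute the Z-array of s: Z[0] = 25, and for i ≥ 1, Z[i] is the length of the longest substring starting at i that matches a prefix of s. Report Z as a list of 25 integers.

Z[0]=25
i=1: fresh scan; Z[1]=0
i=2: fresh scan; Z[2]=0
i=3: fresh scan; Z[3]=0
i=4: fresh scan; Z[4]=2 scan→box=[4,6)
i=5: min(r-i=1, Z[1]=0)=0; Z[5]=0
i=6: fresh scan; Z[6]=0
i=7: fresh scan; Z[7]=0
i=8: fresh scan; Z[8]=0
i=9: fresh scan; Z[9]=0
i=10: fresh scan; Z[10]=2 scan→box=[10,12)
i=11: min(r-i=1, Z[1]=0)=0; Z[11]=0
i=12: fresh scan; Z[12]=0
i=13: fresh scan; Z[13]=0
i=14: fresh scan; Z[14]=0
i=15: fresh scan; Z[15]=0
i=16: fresh scan; Z[16]=0
i=17: fresh scan; Z[17]=0
i=18: fresh scan; Z[18]=2 scan→box=[18,20)
i=19: min(r-i=1, Z[1]=0)=0; Z[19]=0
i=20: fresh scan; Z[20]=1 scan→box=[20,21)
i=21: fresh scan; Z[21]=2 scan→box=[21,23)
i=22: min(r-i=1, Z[1]=0)=0; Z[22]=0
i=23: fresh scan; Z[23]=0
i=24: fresh scan; Z[24]=1 scan→box=[24,25)

[25, 0, 0, 0, 2, 0, 0, 0, 0, 0, 2, 0, 0, 0, 0, 0, 0, 0, 2, 0, 1, 2, 0, 0, 1]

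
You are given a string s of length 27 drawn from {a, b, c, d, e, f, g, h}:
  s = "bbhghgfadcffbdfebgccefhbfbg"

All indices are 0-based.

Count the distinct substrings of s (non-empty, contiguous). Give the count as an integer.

356

rank | idx | suffix
   0 |   7 | adcffbdfebgccefhbfbg
   1 |   0 | bbhghgfadcffbdfebgccefhbfbg
   2 |  12 | bdfebgccefhbfbg
   3 |  23 | bfbg
   4 |  25 | bg
   5 |  16 | bgccefhbfbg
   6 |   1 | bhghgfadcffbdfebgccefhbfbg
   7 |  18 | ccefhbfbg
   8 |  19 | cefhbfbg
   9 |   9 | cffbdfebgccefhbfbg
  10 |   8 | dcffbdfebgccefhbfbg
  11 |  13 | dfebgccefhbfbg
  12 |  15 | ebgccefhbfbg
  13 |  20 | efhbfbg
  14 |   6 | fadcffbdfebgccefhbfbg
  15 |  11 | fbdfebgccefhbfbg
  16 |  24 | fbg
  17 |  14 | febgccefhbfbg
  18 |  10 | ffbdfebgccefhbfbg
  19 |  21 | fhbfbg
  20 |  26 | g
  21 |  17 | gccefhbfbg
  22 |   5 | gfadcffbdfebgccefhbfbg
  23 |   3 | ghgfadcffbdfebgccefhbfbg
  24 |  22 | hbfbg
  25 |   4 | hgfadcffbdfebgccefhbfbg
  26 |   2 | hghgfadcffbdfebgccefhbfbg

SA = [7, 0, 12, 23, 25, 16, 1, 18, 19, 9, 8, 13, 15, 20, 6, 11, 24, 14, 10, 21, 26, 17, 5, 3, 22, 4, 2]
rank  pair      lcp
   1  s[7:],s[0:]  0  ''
   2  s[0:],s[12:]  1  'b'
   3  s[12:],s[23:]  1  'b'
   4  s[23:],s[25:]  1  'b'
   5  s[25:],s[16:]  2  'bg'
   6  s[16:],s[1:]  1  'b'
   7  s[1:],s[18:]  0  ''
   8  s[18:],s[19:]  1  'c'
   9  s[19:],s[9:]  1  'c'
  10  s[9:],s[8:]  0  ''
  11  s[8:],s[13:]  1  'd'
  12  s[13:],s[15:]  0  ''
  13  s[15:],s[20:]  1  'e'
  14  s[20:],s[6:]  0  ''
  15  s[6:],s[11:]  1  'f'
  16  s[11:],s[24:]  2  'fb'
  17  s[24:],s[14:]  1  'f'
  18  s[14:],s[10:]  1  'f'
  19  s[10:],s[21:]  1  'f'
  20  s[21:],s[26:]  0  ''
  21  s[26:],s[17:]  1  'g'
  22  s[17:],s[5:]  1  'g'
  23  s[5:],s[3:]  1  'g'
  24  s[3:],s[22:]  0  ''
  25  s[22:],s[4:]  1  'h'
  26  s[4:],s[2:]  2  'hg'

n(n+1)/2 = 27·28/2 = 378
Σ LCP = 0 + 0 + 1 + 1 + 1 + 2 + 1 + 0 + 1 + 1 + 0 + 1 + 0 + 1 + 0 + 1 + 2 + 1 + 1 + 1 + 0 + 1 + 1 + 1 + 0 + 1 + 2 = 22
distinct = 378 − 22 = 356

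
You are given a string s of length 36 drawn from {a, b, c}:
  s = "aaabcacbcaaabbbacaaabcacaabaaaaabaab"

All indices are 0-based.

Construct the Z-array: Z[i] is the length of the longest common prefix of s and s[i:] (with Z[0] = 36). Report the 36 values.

Z[0]=36
i=1: i≥r, start 0; Z[1]=2 grow→box=[1,3)
i=2: min(r-i=1, Z[1]=2)=1; Z[2]=1
i=3: i≥r, start 0; Z[3]=0
i=4: i≥r, start 0; Z[4]=0
i=5: i≥r, start 0; Z[5]=1 grow→box=[5,6)
i=6: i≥r, start 0; Z[6]=0
i=7: i≥r, start 0; Z[7]=0
i=8: i≥r, start 0; Z[8]=0
i=9: i≥r, start 0; Z[9]=4 grow→box=[9,13)
i=10: min(r-i=3, Z[1]=2)=2; Z[10]=2
i=11: min(r-i=2, Z[2]=1)=1; Z[11]=1
i=12: min(r-i=1, Z[3]=0)=0; Z[12]=0
i=13: i≥r, start 0; Z[13]=0
i=14: i≥r, start 0; Z[14]=0
i=15: i≥r, start 0; Z[15]=1 grow→box=[15,16)
i=16: i≥r, start 0; Z[16]=0
i=17: i≥r, start 0; Z[17]=7 grow→box=[17,24)
i=18: min(r-i=6, Z[1]=2)=2; Z[18]=2
i=19: min(r-i=5, Z[2]=1)=1; Z[19]=1
i=20: min(r-i=4, Z[3]=0)=0; Z[20]=0
i=21: min(r-i=3, Z[4]=0)=0; Z[21]=0
i=22: min(r-i=2, Z[5]=1)=1; Z[22]=1
i=23: min(r-i=1, Z[6]=0)=0; Z[23]=0
i=24: i≥r, start 0; Z[24]=2 grow→box=[24,26)
i=25: min(r-i=1, Z[1]=2)=1; Z[25]=1
i=26: i≥r, start 0; Z[26]=0
i=27: i≥r, start 0; Z[27]=3 grow→box=[27,30)
i=28: min(r-i=2, Z[1]=2)=2; Z[28]=3 grow→box=[28,31)
i=29: min(r-i=2, Z[1]=2)=2; Z[29]=4 grow→box=[29,33)
i=30: min(r-i=3, Z[1]=2)=2; Z[30]=2
i=31: min(r-i=2, Z[2]=1)=1; Z[31]=1
i=32: min(r-i=1, Z[3]=0)=0; Z[32]=0
i=33: i≥r, start 0; Z[33]=2 grow→box=[33,35)
i=34: min(r-i=1, Z[1]=2)=1; Z[34]=1
i=35: i≥r, start 0; Z[35]=0

[36, 2, 1, 0, 0, 1, 0, 0, 0, 4, 2, 1, 0, 0, 0, 1, 0, 7, 2, 1, 0, 0, 1, 0, 2, 1, 0, 3, 3, 4, 2, 1, 0, 2, 1, 0]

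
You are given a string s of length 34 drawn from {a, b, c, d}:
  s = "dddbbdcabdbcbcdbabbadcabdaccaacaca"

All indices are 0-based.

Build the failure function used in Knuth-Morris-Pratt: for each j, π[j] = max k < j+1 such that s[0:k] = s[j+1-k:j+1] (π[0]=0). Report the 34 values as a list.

[0, 1, 2, 0, 0, 1, 0, 0, 0, 1, 0, 0, 0, 0, 1, 0, 0, 0, 0, 0, 1, 0, 0, 0, 1, 0, 0, 0, 0, 0, 0, 0, 0, 0]

π[0] = 0
j=1 s[j]='d': π[1]=1 (border 'd')
j=2 s[j]='d': π[2]=2 (border 'dd')
j=3 s[j]='b': k: 2→1→0; π[3]=0 (border '')
j=4 s[j]='b': π[4]=0 (border '')
j=5 s[j]='d': π[5]=1 (border 'd')
j=6 s[j]='c': k: 1→0; π[6]=0 (border '')
j=7 s[j]='a': π[7]=0 (border '')
j=8 s[j]='b': π[8]=0 (border '')
j=9 s[j]='d': π[9]=1 (border 'd')
j=10 s[j]='b': k: 1→0; π[10]=0 (border '')
j=11 s[j]='c': π[11]=0 (border '')
j=12 s[j]='b': π[12]=0 (border '')
j=13 s[j]='c': π[13]=0 (border '')
j=14 s[j]='d': π[14]=1 (border 'd')
j=15 s[j]='b': k: 1→0; π[15]=0 (border '')
j=16 s[j]='a': π[16]=0 (border '')
j=17 s[j]='b': π[17]=0 (border '')
j=18 s[j]='b': π[18]=0 (border '')
j=19 s[j]='a': π[19]=0 (border '')
j=20 s[j]='d': π[20]=1 (border 'd')
j=21 s[j]='c': k: 1→0; π[21]=0 (border '')
j=22 s[j]='a': π[22]=0 (border '')
j=23 s[j]='b': π[23]=0 (border '')
j=24 s[j]='d': π[24]=1 (border 'd')
j=25 s[j]='a': k: 1→0; π[25]=0 (border '')
j=26 s[j]='c': π[26]=0 (border '')
j=27 s[j]='c': π[27]=0 (border '')
j=28 s[j]='a': π[28]=0 (border '')
j=29 s[j]='a': π[29]=0 (border '')
j=30 s[j]='c': π[30]=0 (border '')
j=31 s[j]='a': π[31]=0 (border '')
j=32 s[j]='c': π[32]=0 (border '')
j=33 s[j]='a': π[33]=0 (border '')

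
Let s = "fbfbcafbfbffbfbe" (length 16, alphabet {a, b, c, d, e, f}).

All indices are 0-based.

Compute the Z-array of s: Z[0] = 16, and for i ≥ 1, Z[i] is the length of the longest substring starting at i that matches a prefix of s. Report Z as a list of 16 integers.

[16, 0, 2, 0, 0, 0, 4, 0, 3, 0, 1, 4, 0, 2, 0, 0]

Z[0]=16
i=1: i≥r, start 0; Z[1]=0
i=2: i≥r, start 0; Z[2]=2 scan→box=[2,4)
i=3: min(r-i=1, Z[1]=0)=0; Z[3]=0
i=4: i≥r, start 0; Z[4]=0
i=5: i≥r, start 0; Z[5]=0
i=6: i≥r, start 0; Z[6]=4 scan→box=[6,10)
i=7: min(r-i=3, Z[1]=0)=0; Z[7]=0
i=8: min(r-i=2, Z[2]=2)=2; Z[8]=3 scan→box=[8,11)
i=9: min(r-i=2, Z[1]=0)=0; Z[9]=0
i=10: min(r-i=1, Z[2]=2)=1; Z[10]=1
i=11: i≥r, start 0; Z[11]=4 scan→box=[11,15)
i=12: min(r-i=3, Z[1]=0)=0; Z[12]=0
i=13: min(r-i=2, Z[2]=2)=2; Z[13]=2
i=14: min(r-i=1, Z[3]=0)=0; Z[14]=0
i=15: i≥r, start 0; Z[15]=0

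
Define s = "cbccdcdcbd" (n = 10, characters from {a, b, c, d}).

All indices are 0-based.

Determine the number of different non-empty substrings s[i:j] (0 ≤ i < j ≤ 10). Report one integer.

sorted suffixes:
  #0 SA[0]=1  'bccdcdcbd'
  #1 SA[1]=8  'bd'
  #2 SA[2]=0  'cbccdcdcbd'
  #3 SA[3]=7  'cbd'
  #4 SA[4]=2  'ccdcdcbd'
  #5 SA[5]=5  'cdcbd'
  #6 SA[6]=3  'cdcdcbd'
  #7 SA[7]=9  'd'
  #8 SA[8]=6  'dcbd'
  #9 SA[9]=4  'dcdcbd'

SA = [1, 8, 0, 7, 2, 5, 3, 9, 6, 4]
[i] adj suffixes → lcp
  [1] 1/8 → 1 ('b')
  [2] 8/0 → 0 ('')
  [3] 0/7 → 2 ('cb')
  [4] 7/2 → 1 ('c')
  [5] 2/5 → 1 ('c')
  [6] 5/3 → 3 ('cdc')
  [7] 3/9 → 0 ('')
  [8] 9/6 → 1 ('d')
  [9] 6/4 → 2 ('dc')

n(n+1)/2 = 10·11/2 = 55
Σ LCP = 0 + 1 + 0 + 2 + 1 + 1 + 3 + 0 + 1 + 2 = 11
distinct = 55 − 11 = 44

44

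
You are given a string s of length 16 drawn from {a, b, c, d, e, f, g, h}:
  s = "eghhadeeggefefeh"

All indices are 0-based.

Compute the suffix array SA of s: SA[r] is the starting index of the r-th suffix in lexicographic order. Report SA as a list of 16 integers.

[4, 5, 6, 10, 12, 7, 0, 14, 11, 13, 9, 8, 1, 15, 3, 2]

rank | idx | suffix
   0 |   4 | adeeggefefeh
   1 |   5 | deeggefefeh
   2 |   6 | eeggefefeh
   3 |  10 | efefeh
   4 |  12 | efeh
   5 |   7 | eggefefeh
   6 |   0 | eghhadeeggefefeh
   7 |  14 | eh
   8 |  11 | fefeh
   9 |  13 | feh
  10 |   9 | gefefeh
  11 |   8 | ggefefeh
  12 |   1 | ghhadeeggefefeh
  13 |  15 | h
  14 |   3 | hadeeggefefeh
  15 |   2 | hhadeeggefefeh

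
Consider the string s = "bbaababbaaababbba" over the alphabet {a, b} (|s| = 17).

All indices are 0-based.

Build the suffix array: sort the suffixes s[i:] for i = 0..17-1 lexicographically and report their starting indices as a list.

rank→(start, suffix):
  0 → (16, 'a')
  1 → (8, 'aaababbba')
  2 → (2, 'aababbaaababbba')
  3 → (9, 'aababbba')
  4 → (3, 'ababbaaababbba')
  5 → (10, 'ababbba')
  6 → (5, 'abbaaababbba')
  7 → (12, 'abbba')
  8 → (15, 'ba')
  9 → (7, 'baaababbba')
  10 → (1, 'baababbaaababbba')
  11 → (4, 'babbaaababbba')
  12 → (11, 'babbba')
  13 → (14, 'bba')
  14 → (6, 'bbaaababbba')
  15 → (0, 'bbaababbaaababbba')
  16 → (13, 'bbba')

[16, 8, 2, 9, 3, 10, 5, 12, 15, 7, 1, 4, 11, 14, 6, 0, 13]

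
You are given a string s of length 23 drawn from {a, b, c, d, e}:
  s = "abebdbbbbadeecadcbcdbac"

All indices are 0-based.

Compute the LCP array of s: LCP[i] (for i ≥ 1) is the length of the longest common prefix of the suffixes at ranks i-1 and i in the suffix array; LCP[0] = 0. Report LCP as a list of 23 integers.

[0, 1, 1, 2, 0, 2, 1, 2, 3, 1, 1, 1, 0, 1, 1, 1, 0, 2, 1, 1, 0, 1, 1]

rank | idx | suffix
   0 |   0 | abebdbbbbadeecadcbcdbac
   1 |  21 | ac
   2 |  14 | adcbcdbac
   3 |   9 | adeecadcbcdbac
   4 |  20 | bac
   5 |   8 | badeecadcbcdbac
   6 |   7 | bbadeecadcbcdbac
   7 |   6 | bbbadeecadcbcdbac
   8 |   5 | bbbbadeecadcbcdbac
   9 |  17 | bcdbac
  10 |   3 | bdbbbbadeecadcbcdbac
  11 |   1 | bebdbbbbadeecadcbcdbac
  12 |  22 | c
  13 |  13 | cadcbcdbac
  14 |  16 | cbcdbac
  15 |  18 | cdbac
  16 |  19 | dbac
  17 |   4 | dbbbbadeecadcbcdbac
  18 |  15 | dcbcdbac
  19 |  10 | deecadcbcdbac
  20 |   2 | ebdbbbbadeecadcbcdbac
  21 |  12 | ecadcbcdbac
  22 |  11 | eecadcbcdbac

SA = [0, 21, 14, 9, 20, 8, 7, 6, 5, 17, 3, 1, 22, 13, 16, 18, 19, 4, 15, 10, 2, 12, 11]
rank  pair      lcp
   1  s[0:],s[21:]  1  'a'
   2  s[21:],s[14:]  1  'a'
   3  s[14:],s[9:]  2  'ad'
   4  s[9:],s[20:]  0  ''
   5  s[20:],s[8:]  2  'ba'
   6  s[8:],s[7:]  1  'b'
   7  s[7:],s[6:]  2  'bb'
   8  s[6:],s[5:]  3  'bbb'
   9  s[5:],s[17:]  1  'b'
  10  s[17:],s[3:]  1  'b'
  11  s[3:],s[1:]  1  'b'
  12  s[1:],s[22:]  0  ''
  13  s[22:],s[13:]  1  'c'
  14  s[13:],s[16:]  1  'c'
  15  s[16:],s[18:]  1  'c'
  16  s[18:],s[19:]  0  ''
  17  s[19:],s[4:]  2  'db'
  18  s[4:],s[15:]  1  'd'
  19  s[15:],s[10:]  1  'd'
  20  s[10:],s[2:]  0  ''
  21  s[2:],s[12:]  1  'e'
  22  s[12:],s[11:]  1  'e'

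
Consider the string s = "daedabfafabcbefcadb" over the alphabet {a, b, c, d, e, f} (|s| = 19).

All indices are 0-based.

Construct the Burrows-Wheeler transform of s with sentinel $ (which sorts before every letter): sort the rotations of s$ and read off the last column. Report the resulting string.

bfdcdfdacafbe$aababe

rank  rotation              last
    0  $daedabfafabcbefcadb  b
    1  abcbefcadb$daedabfaf  f
    2  abfafabcbefcadb$daed  d
    3  adb$daedabfafabcbefc  c
    4  aedabfafabcbefcadb$d  d
    5  afabcbefcadb$daedabf  f
    6  b$daedabfafabcbefcad  d
    7  bcbefcadb$daedabfafa  a
    8  befcadb$daedabfafabc  c
    9  bfafabcbefcadb$daeda  a
   10  cadb$daedabfafabcbef  f
   11  cbefcadb$daedabfafab  b
   12  dabfafabcbefcadb$dae  e
   13  daedabfafabcbefcadb$  $
   14  db$daedabfafabcbefca  a
   15  edabfafabcbefcadb$da  a
   16  efcadb$daedabfafabcb  b
   17  fabcbefcadb$daedabfa  a
   18  fafabcbefcadb$daedab  b
   19  fcadb$daedabfafabcbe  e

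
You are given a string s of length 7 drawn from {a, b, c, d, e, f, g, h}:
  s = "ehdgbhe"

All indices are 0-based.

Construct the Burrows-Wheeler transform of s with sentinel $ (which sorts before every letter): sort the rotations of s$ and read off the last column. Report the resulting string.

eghh$deb

rank  rotation  last
    0  $ehdgbhe  e
    1  bhe$ehdg  g
    2  dgbhe$eh  h
    3  e$ehdgbh  h
    4  ehdgbhe$  $
    5  gbhe$ehd  d
    6  hdgbhe$e  e
    7  he$ehdgb  b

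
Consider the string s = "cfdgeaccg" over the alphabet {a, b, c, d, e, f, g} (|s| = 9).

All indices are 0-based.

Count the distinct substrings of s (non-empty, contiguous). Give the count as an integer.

rank | idx | suffix
   0 |   5 | accg
   1 |   6 | ccg
   2 |   0 | cfdgeaccg
   3 |   7 | cg
   4 |   2 | dgeaccg
   5 |   4 | eaccg
   6 |   1 | fdgeaccg
   7 |   8 | g
   8 |   3 | geaccg

SA = [5, 6, 0, 7, 2, 4, 1, 8, 3]
rank  pair      lcp
   1  s[5:],s[6:]  0  ''
   2  s[6:],s[0:]  1  'c'
   3  s[0:],s[7:]  1  'c'
   4  s[7:],s[2:]  0  ''
   5  s[2:],s[4:]  0  ''
   6  s[4:],s[1:]  0  ''
   7  s[1:],s[8:]  0  ''
   8  s[8:],s[3:]  1  'g'

n(n+1)/2 = 9·10/2 = 45
Σ LCP = 0 + 0 + 1 + 1 + 0 + 0 + 0 + 0 + 1 = 3
distinct = 45 − 3 = 42

42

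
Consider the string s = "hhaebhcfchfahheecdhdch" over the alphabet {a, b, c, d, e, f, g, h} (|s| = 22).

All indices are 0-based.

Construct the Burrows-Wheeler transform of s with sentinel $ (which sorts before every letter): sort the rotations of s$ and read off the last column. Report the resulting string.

hhfeehdfhcaehhcchbdhc$a

rank  rotation                 last
    0  $hhaebhcfchfahheecdhdch  h
    1  aebhcfchfahheecdhdch$hh  h
    2  ahheecdhdch$hhaebhcfchf  f
    3  bhcfchfahheecdhdch$hhae  e
    4  cdhdch$hhaebhcfchfahhee  e
    5  cfchfahheecdhdch$hhaebh  h
    6  ch$hhaebhcfchfahheecdhd  d
    7  chfahheecdhdch$hhaebhcf  f
    8  dch$hhaebhcfchfahheecdh  h
    9  dhdch$hhaebhcfchfahheec  c
   10  ebhcfchfahheecdhdch$hha  a
   11  ecdhdch$hhaebhcfchfahhe  e
   12  eecdhdch$hhaebhcfchfahh  h
   13  fahheecdhdch$hhaebhcfch  h
   14  fchfahheecdhdch$hhaebhc  c
   15  h$hhaebhcfchfahheecdhdc  c
   16  haebhcfchfahheecdhdch$h  h
   17  hcfchfahheecdhdch$hhaeb  b
   18  hdch$hhaebhcfchfahheecd  d
   19  heecdhdch$hhaebhcfchfah  h
   20  hfahheecdhdch$hhaebhcfc  c
   21  hhaebhcfchfahheecdhdch$  $
   22  hheecdhdch$hhaebhcfchfa  a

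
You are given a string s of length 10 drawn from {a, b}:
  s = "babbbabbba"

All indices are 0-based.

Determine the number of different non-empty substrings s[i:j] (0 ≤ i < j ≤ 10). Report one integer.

31

rank→(start, suffix):
  0 → (9, 'a')
  1 → (5, 'abbba')
  2 → (1, 'abbbabbba')
  3 → (8, 'ba')
  4 → (4, 'babbba')
  5 → (0, 'babbbabbba')
  6 → (7, 'bba')
  7 → (3, 'bbabbba')
  8 → (6, 'bbba')
  9 → (2, 'bbbabbba')

SA = [9, 5, 1, 8, 4, 0, 7, 3, 6, 2]
rank  pair      lcp
   1  s[9:],s[5:]  1  'a'
   2  s[5:],s[1:]  5  'abbba'
   3  s[1:],s[8:]  0  ''
   4  s[8:],s[4:]  2  'ba'
   5  s[4:],s[0:]  6  'babbba'
   6  s[0:],s[7:]  1  'b'
   7  s[7:],s[3:]  3  'bba'
   8  s[3:],s[6:]  2  'bb'
   9  s[6:],s[2:]  4  'bbba'

n(n+1)/2 = 10·11/2 = 55
Σ LCP = 0 + 1 + 5 + 0 + 2 + 6 + 1 + 3 + 2 + 4 = 24
distinct = 55 − 24 = 31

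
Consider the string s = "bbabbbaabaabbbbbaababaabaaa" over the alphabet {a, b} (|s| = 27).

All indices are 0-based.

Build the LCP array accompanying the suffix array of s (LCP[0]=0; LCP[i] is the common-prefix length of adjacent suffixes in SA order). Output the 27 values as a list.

[0, 1, 2, 2, 5, 4, 3, 1, 4, 5, 3, 2, 4, 0, 3, 6, 5, 4, 2, 3, 1, 6, 3, 2, 7, 3, 4]

rank | idx | suffix
   0 |  26 | a
   1 |  25 | aa
   2 |  24 | aaa
   3 |  21 | aabaaa
   4 |   6 | aabaabbbbbaababaabaaa
   5 |  16 | aababaabaaa
   6 |   9 | aabbbbbaababaabaaa
   7 |  22 | abaaa
   8 |  19 | abaabaaa
   9 |   7 | abaabbbbbaababaabaaa
  10 |  17 | ababaabaaa
  11 |   2 | abbbaabaabbbbbaababaabaaa
  12 |  10 | abbbbbaababaabaaa
  13 |  23 | baaa
  14 |  20 | baabaaa
  15 |   5 | baabaabbbbbaababaabaaa
  16 |  15 | baababaabaaa
  17 |   8 | baabbbbbaababaabaaa
  18 |  18 | babaabaaa
  19 |   1 | babbbaabaabbbbbaababaabaaa
  20 |   4 | bbaabaabbbbbaababaabaaa
  21 |  14 | bbaababaabaaa
  22 |   0 | bbabbbaabaabbbbbaababaabaaa
  23 |   3 | bbbaabaabbbbbaababaabaaa
  24 |  13 | bbbaababaabaaa
  25 |  12 | bbbbaababaabaaa
  26 |  11 | bbbbbaababaabaaa

SA = [26, 25, 24, 21, 6, 16, 9, 22, 19, 7, 17, 2, 10, 23, 20, 5, 15, 8, 18, 1, 4, 14, 0, 3, 13, 12, 11]
rank  pair      lcp
   1  s[26:],s[25:]  1  'a'
   2  s[25:],s[24:]  2  'aa'
   3  s[24:],s[21:]  2  'aa'
   4  s[21:],s[6:]  5  'aabaa'
   5  s[6:],s[16:]  4  'aaba'
   6  s[16:],s[9:]  3  'aab'
   7  s[9:],s[22:]  1  'a'
   8  s[22:],s[19:]  4  'abaa'
   9  s[19:],s[7:]  5  'abaab'
  10  s[7:],s[17:]  3  'aba'
  11  s[17:],s[2:]  2  'ab'
  12  s[2:],s[10:]  4  'abbb'
  13  s[10:],s[23:]  0  ''
  14  s[23:],s[20:]  3  'baa'
  15  s[20:],s[5:]  6  'baabaa'
  16  s[5:],s[15:]  5  'baaba'
  17  s[15:],s[8:]  4  'baab'
  18  s[8:],s[18:]  2  'ba'
  19  s[18:],s[1:]  3  'bab'
  20  s[1:],s[4:]  1  'b'
  21  s[4:],s[14:]  6  'bbaaba'
  22  s[14:],s[0:]  3  'bba'
  23  s[0:],s[3:]  2  'bb'
  24  s[3:],s[13:]  7  'bbbaaba'
  25  s[13:],s[12:]  3  'bbb'
  26  s[12:],s[11:]  4  'bbbb'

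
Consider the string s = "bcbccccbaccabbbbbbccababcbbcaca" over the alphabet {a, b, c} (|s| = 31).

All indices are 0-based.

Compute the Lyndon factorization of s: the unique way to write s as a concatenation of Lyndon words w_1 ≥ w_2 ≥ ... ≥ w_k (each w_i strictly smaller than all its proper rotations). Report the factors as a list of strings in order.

emit factor 1: 'bcbcccc' (i=0, period=7)
emit factor 2: 'b' (i=7, period=1)
emit factor 3: 'acc' (i=8, period=3)
emit factor 4: 'abbbbbbcc' (i=11, period=9)
emit factor 5: 'ababcbbcac' (i=20, period=10)
emit factor 6: 'a' (i=30, period=1)

["bcbcccc", "b", "acc", "abbbbbbcc", "ababcbbcac", "a"]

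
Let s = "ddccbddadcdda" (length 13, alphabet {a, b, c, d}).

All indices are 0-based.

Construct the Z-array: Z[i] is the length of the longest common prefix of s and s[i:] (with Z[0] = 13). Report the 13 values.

[13, 1, 0, 0, 0, 2, 1, 0, 1, 0, 2, 1, 0]

Z[0]=13
i=1: i≥r, start 0; Z[1]=1 extend→box=[1,2)
i=2: i≥r, start 0; Z[2]=0
i=3: i≥r, start 0; Z[3]=0
i=4: i≥r, start 0; Z[4]=0
i=5: i≥r, start 0; Z[5]=2 extend→box=[5,7)
i=6: min(r-i=1, Z[1]=1)=1; Z[6]=1
i=7: i≥r, start 0; Z[7]=0
i=8: i≥r, start 0; Z[8]=1 extend→box=[8,9)
i=9: i≥r, start 0; Z[9]=0
i=10: i≥r, start 0; Z[10]=2 extend→box=[10,12)
i=11: min(r-i=1, Z[1]=1)=1; Z[11]=1
i=12: i≥r, start 0; Z[12]=0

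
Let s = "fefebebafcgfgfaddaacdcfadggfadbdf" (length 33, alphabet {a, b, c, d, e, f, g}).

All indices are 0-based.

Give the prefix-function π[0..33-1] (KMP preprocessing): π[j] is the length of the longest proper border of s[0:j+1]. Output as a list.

π[0] = 0
j=1 s[j]='e': π[1]=0 (border '')
j=2 s[j]='f': π[2]=1 (border 'f')
j=3 s[j]='e': π[3]=2 (border 'fe')
j=4 s[j]='b': k: 2→0; π[4]=0 (border '')
j=5 s[j]='e': π[5]=0 (border '')
j=6 s[j]='b': π[6]=0 (border '')
j=7 s[j]='a': π[7]=0 (border '')
j=8 s[j]='f': π[8]=1 (border 'f')
j=9 s[j]='c': k: 1→0; π[9]=0 (border '')
j=10 s[j]='g': π[10]=0 (border '')
j=11 s[j]='f': π[11]=1 (border 'f')
j=12 s[j]='g': k: 1→0; π[12]=0 (border '')
j=13 s[j]='f': π[13]=1 (border 'f')
j=14 s[j]='a': k: 1→0; π[14]=0 (border '')
j=15 s[j]='d': π[15]=0 (border '')
j=16 s[j]='d': π[16]=0 (border '')
j=17 s[j]='a': π[17]=0 (border '')
j=18 s[j]='a': π[18]=0 (border '')
j=19 s[j]='c': π[19]=0 (border '')
j=20 s[j]='d': π[20]=0 (border '')
j=21 s[j]='c': π[21]=0 (border '')
j=22 s[j]='f': π[22]=1 (border 'f')
j=23 s[j]='a': k: 1→0; π[23]=0 (border '')
j=24 s[j]='d': π[24]=0 (border '')
j=25 s[j]='g': π[25]=0 (border '')
j=26 s[j]='g': π[26]=0 (border '')
j=27 s[j]='f': π[27]=1 (border 'f')
j=28 s[j]='a': k: 1→0; π[28]=0 (border '')
j=29 s[j]='d': π[29]=0 (border '')
j=30 s[j]='b': π[30]=0 (border '')
j=31 s[j]='d': π[31]=0 (border '')
j=32 s[j]='f': π[32]=1 (border 'f')

[0, 0, 1, 2, 0, 0, 0, 0, 1, 0, 0, 1, 0, 1, 0, 0, 0, 0, 0, 0, 0, 0, 1, 0, 0, 0, 0, 1, 0, 0, 0, 0, 1]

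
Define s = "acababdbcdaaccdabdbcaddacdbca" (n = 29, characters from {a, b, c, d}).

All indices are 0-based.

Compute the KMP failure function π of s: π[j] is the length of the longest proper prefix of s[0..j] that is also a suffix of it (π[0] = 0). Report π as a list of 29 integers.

[0, 0, 1, 0, 1, 0, 0, 0, 0, 0, 1, 1, 2, 0, 0, 1, 0, 0, 0, 0, 1, 0, 0, 1, 2, 0, 0, 0, 1]

π[0] = 0
j=1 s[j]='c': π[1]=0 (border '')
j=2 s[j]='a': π[2]=1 (border 'a')
j=3 s[j]='b': k: 1→0; π[3]=0 (border '')
j=4 s[j]='a': π[4]=1 (border 'a')
j=5 s[j]='b': k: 1→0; π[5]=0 (border '')
j=6 s[j]='d': π[6]=0 (border '')
j=7 s[j]='b': π[7]=0 (border '')
j=8 s[j]='c': π[8]=0 (border '')
j=9 s[j]='d': π[9]=0 (border '')
j=10 s[j]='a': π[10]=1 (border 'a')
j=11 s[j]='a': k: 1→0; π[11]=1 (border 'a')
j=12 s[j]='c': π[12]=2 (border 'ac')
j=13 s[j]='c': k: 2→0; π[13]=0 (border '')
j=14 s[j]='d': π[14]=0 (border '')
j=15 s[j]='a': π[15]=1 (border 'a')
j=16 s[j]='b': k: 1→0; π[16]=0 (border '')
j=17 s[j]='d': π[17]=0 (border '')
j=18 s[j]='b': π[18]=0 (border '')
j=19 s[j]='c': π[19]=0 (border '')
j=20 s[j]='a': π[20]=1 (border 'a')
j=21 s[j]='d': k: 1→0; π[21]=0 (border '')
j=22 s[j]='d': π[22]=0 (border '')
j=23 s[j]='a': π[23]=1 (border 'a')
j=24 s[j]='c': π[24]=2 (border 'ac')
j=25 s[j]='d': k: 2→0; π[25]=0 (border '')
j=26 s[j]='b': π[26]=0 (border '')
j=27 s[j]='c': π[27]=0 (border '')
j=28 s[j]='a': π[28]=1 (border 'a')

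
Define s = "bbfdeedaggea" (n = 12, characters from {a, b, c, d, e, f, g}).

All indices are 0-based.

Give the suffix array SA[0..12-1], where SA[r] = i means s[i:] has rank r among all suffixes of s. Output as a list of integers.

sorted suffixes:
  #0 SA[0]=11  'a'
  #1 SA[1]=7  'aggea'
  #2 SA[2]=0  'bbfdeedaggea'
  #3 SA[3]=1  'bfdeedaggea'
  #4 SA[4]=6  'daggea'
  #5 SA[5]=3  'deedaggea'
  #6 SA[6]=10  'ea'
  #7 SA[7]=5  'edaggea'
  #8 SA[8]=4  'eedaggea'
  #9 SA[9]=2  'fdeedaggea'
  #10 SA[10]=9  'gea'
  #11 SA[11]=8  'ggea'

[11, 7, 0, 1, 6, 3, 10, 5, 4, 2, 9, 8]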